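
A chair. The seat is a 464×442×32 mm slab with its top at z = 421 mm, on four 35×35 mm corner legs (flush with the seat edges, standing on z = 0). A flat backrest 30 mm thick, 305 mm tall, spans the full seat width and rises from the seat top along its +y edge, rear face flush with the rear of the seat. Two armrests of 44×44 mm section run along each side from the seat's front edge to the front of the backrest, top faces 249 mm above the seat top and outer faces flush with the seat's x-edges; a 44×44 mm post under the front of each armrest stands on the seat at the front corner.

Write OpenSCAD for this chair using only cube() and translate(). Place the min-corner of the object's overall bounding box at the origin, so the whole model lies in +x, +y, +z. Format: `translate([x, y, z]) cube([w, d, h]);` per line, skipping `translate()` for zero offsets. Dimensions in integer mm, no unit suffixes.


// leg_h = 421 - 32 = 389
// arm post h = 249 - 44 = 205
translate([0, 0, 389]) cube([464, 442, 32]);
cube([35, 35, 389]);
translate([429, 0, 0]) cube([35, 35, 389]);
translate([0, 407, 0]) cube([35, 35, 389]);
translate([429, 407, 0]) cube([35, 35, 389]);
translate([0, 412, 421]) cube([464, 30, 305]);
translate([0, 0, 626]) cube([44, 412, 44]);
translate([420, 0, 626]) cube([44, 412, 44]);
translate([0, 0, 421]) cube([44, 44, 205]);
translate([420, 0, 421]) cube([44, 44, 205]);


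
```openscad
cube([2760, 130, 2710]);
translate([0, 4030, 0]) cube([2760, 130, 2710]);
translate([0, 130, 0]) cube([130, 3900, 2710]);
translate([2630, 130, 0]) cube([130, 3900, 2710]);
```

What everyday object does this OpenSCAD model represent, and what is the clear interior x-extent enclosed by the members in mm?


A house (or room) frame. The interior width is 2500 mm.

Four 2710 mm walls enclosing a rectangle with no floor or roof — a room or house frame. Outside width is 2760 mm and wall thickness is 130 mm, so the interior width is 2760 − 2 × 130 = 2500 mm.


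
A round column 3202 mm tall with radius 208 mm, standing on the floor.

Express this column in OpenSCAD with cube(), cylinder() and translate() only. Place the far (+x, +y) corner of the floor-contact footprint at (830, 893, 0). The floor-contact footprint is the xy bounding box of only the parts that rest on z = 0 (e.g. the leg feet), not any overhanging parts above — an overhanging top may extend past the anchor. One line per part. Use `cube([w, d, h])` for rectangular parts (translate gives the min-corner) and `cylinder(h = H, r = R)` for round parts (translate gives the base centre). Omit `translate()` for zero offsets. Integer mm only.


translate([622, 685, 0]) cylinder(h = 3202, r = 208);


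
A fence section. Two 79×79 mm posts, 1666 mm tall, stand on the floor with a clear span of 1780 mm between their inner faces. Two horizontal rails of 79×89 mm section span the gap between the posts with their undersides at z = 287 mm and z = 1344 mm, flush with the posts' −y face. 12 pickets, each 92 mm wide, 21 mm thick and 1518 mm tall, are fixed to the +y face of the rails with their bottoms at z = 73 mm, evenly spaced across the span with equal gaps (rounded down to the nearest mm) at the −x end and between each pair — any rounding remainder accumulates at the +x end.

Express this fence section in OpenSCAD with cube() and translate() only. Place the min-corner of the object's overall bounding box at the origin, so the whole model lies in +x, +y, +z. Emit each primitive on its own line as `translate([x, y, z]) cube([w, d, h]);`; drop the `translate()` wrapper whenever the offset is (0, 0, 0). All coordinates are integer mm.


cube([79, 79, 1666]);
translate([1859, 0, 0]) cube([79, 79, 1666]);
translate([79, 0, 287]) cube([1780, 79, 89]);
translate([79, 0, 1344]) cube([1780, 79, 89]);
translate([131, 79, 73]) cube([92, 21, 1518]);
translate([275, 79, 73]) cube([92, 21, 1518]);
translate([419, 79, 73]) cube([92, 21, 1518]);
translate([563, 79, 73]) cube([92, 21, 1518]);
translate([707, 79, 73]) cube([92, 21, 1518]);
translate([851, 79, 73]) cube([92, 21, 1518]);
translate([995, 79, 73]) cube([92, 21, 1518]);
translate([1139, 79, 73]) cube([92, 21, 1518]);
translate([1283, 79, 73]) cube([92, 21, 1518]);
translate([1427, 79, 73]) cube([92, 21, 1518]);
translate([1571, 79, 73]) cube([92, 21, 1518]);
translate([1715, 79, 73]) cube([92, 21, 1518]);


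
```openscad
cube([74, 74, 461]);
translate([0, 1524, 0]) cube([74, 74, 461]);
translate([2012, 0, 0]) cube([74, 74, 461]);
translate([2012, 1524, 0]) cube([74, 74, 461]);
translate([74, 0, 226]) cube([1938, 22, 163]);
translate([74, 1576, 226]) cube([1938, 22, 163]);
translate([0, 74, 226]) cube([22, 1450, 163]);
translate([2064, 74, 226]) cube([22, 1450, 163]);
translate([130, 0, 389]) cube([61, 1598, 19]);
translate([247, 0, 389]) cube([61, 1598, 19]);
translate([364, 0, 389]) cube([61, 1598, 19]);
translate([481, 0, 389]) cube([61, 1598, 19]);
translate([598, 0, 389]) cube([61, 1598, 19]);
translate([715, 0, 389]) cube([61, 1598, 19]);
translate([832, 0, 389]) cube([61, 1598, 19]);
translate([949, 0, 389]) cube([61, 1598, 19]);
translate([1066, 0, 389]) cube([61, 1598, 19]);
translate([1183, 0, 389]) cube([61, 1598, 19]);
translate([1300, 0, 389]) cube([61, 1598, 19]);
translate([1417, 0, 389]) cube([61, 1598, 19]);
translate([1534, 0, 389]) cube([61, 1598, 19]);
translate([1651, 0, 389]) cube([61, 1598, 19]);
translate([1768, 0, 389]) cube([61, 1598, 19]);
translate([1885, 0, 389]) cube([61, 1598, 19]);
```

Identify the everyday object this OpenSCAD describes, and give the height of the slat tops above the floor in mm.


A bed frame. The slat-top height is 408 mm.

Four posts, four rails, and a row of slats — a bed frame. Slats sit on the rails at z = 226 + 163 = 389; with slat thickness 19, the top is 408 mm.


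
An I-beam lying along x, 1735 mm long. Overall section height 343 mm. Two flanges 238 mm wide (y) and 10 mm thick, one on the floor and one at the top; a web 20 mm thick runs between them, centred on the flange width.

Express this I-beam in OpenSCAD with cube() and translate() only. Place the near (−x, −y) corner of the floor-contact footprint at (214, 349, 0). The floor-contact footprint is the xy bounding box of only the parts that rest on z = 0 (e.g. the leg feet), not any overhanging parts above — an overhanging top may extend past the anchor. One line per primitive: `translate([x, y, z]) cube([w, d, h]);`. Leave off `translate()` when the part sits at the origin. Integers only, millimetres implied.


translate([214, 349, 0]) cube([1735, 238, 10]);
translate([214, 458, 10]) cube([1735, 20, 323]);
translate([214, 349, 333]) cube([1735, 238, 10]);


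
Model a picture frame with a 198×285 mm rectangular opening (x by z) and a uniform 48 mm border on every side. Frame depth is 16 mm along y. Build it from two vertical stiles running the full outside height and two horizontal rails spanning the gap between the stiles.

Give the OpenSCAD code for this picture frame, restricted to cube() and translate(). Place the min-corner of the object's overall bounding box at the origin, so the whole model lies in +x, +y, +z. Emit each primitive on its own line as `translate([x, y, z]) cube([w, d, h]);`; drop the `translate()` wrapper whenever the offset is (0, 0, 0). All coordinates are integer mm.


cube([48, 16, 381]);
translate([246, 0, 0]) cube([48, 16, 381]);
translate([48, 0, 0]) cube([198, 16, 48]);
translate([48, 0, 333]) cube([198, 16, 48]);


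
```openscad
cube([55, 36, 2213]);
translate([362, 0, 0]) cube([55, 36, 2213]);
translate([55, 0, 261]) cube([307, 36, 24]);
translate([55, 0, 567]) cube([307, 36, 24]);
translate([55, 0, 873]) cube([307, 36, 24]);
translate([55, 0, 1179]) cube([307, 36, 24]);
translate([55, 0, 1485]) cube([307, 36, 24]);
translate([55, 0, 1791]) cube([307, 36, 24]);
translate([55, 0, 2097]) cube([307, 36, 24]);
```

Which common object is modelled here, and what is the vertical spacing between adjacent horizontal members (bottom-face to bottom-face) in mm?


A ladder. The rung spacing is 306 mm.

Two tall 55×36 posts with 7 short bars between them — a ladder. Adjacent rungs sit at z = 261 and z = 567, so the spacing is 567 − 261 = 306 mm.


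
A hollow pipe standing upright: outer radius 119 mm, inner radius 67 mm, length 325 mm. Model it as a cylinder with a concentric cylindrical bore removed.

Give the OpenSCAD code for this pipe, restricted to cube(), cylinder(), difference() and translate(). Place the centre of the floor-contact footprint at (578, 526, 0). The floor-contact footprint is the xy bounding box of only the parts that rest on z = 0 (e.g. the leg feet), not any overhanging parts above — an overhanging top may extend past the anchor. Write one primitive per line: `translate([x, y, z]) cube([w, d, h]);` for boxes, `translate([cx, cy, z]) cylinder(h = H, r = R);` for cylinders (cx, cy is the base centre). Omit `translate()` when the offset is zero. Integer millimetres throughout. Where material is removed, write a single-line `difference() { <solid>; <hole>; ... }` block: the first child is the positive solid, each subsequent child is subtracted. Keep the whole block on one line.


difference() { translate([578, 526, 0]) cylinder(h = 325, r = 119); translate([578, 526, 0]) cylinder(h = 325, r = 67); }


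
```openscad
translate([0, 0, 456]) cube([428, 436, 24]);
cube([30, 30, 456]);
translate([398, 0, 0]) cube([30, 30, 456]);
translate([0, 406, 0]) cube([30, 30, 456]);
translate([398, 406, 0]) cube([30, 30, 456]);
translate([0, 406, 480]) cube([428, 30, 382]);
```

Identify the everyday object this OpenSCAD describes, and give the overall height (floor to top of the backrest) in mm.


A chair. The overall height is 862 mm.

A slab on four corner posts with a tall panel at the back — a chair. The seat slab sits at z = 456 with thickness 24, and the 382 mm backrest starts at the seat top, so the overall height is 456 + 24 + 382 = 862 mm.


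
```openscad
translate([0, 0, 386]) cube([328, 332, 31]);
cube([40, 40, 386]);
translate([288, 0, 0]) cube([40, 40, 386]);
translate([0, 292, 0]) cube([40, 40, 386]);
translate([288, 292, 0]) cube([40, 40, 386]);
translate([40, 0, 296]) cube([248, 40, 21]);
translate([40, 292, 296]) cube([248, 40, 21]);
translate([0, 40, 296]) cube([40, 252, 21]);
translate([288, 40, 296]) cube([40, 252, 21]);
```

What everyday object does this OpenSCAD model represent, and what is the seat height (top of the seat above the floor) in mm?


A stool. The seat height is 417 mm.

A 328×332×31 slab at z = 386 on four corner posts — a stool. The seat top is 386 + 31 = 417 mm.


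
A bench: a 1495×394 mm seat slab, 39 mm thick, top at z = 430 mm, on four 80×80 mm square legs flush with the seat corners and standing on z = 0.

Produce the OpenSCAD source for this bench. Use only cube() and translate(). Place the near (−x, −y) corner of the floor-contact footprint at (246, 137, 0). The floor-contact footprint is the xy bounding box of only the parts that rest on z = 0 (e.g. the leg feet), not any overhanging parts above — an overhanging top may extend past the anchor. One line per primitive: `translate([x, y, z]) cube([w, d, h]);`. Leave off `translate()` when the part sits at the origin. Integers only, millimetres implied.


// leg_h = 430 − 39 = 391
translate([246, 137, 391]) cube([1495, 394, 39]);
translate([246, 137, 0]) cube([80, 80, 391]);
translate([246, 451, 0]) cube([80, 80, 391]);
translate([1661, 137, 0]) cube([80, 80, 391]);
translate([1661, 451, 0]) cube([80, 80, 391]);


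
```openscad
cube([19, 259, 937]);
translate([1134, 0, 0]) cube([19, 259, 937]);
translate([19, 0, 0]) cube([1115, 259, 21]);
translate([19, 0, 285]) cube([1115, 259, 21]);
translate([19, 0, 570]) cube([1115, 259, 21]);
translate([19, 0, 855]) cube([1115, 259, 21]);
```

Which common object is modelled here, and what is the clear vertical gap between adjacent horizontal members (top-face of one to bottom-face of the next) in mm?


A bookshelf. The clear shelf gap is 264 mm.

Two tall side panels with 4 horizontal boards between them — a bookshelf. The first two shelf undersides are at z = 0 and z = 285; with shelf thickness 21, the clear gap is 285 − 0 − 21 = 264 mm.


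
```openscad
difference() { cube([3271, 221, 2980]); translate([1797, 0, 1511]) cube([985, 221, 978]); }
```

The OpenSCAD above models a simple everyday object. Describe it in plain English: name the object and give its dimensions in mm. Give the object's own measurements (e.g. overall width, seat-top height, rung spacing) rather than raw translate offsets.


A wall 3271 mm long (x), 221 mm thick (y), 2980 mm tall, with a rectangular window opening cut through it. The opening is 985 mm wide and 978 mm tall; its sill is at z = 1511 mm and its near (−x) edge is 1797 mm from the wall's −x end. The opening passes through the full wall thickness.


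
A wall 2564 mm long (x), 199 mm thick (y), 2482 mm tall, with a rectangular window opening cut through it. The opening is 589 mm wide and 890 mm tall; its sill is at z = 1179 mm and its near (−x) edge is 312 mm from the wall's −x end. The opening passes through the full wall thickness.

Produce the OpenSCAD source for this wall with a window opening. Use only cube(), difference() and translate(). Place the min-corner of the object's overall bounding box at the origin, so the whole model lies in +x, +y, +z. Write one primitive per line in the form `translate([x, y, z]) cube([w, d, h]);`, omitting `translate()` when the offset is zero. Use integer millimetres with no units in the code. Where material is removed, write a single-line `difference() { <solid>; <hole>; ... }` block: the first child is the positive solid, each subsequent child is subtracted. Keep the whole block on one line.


difference() { cube([2564, 199, 2482]); translate([312, 0, 1179]) cube([589, 199, 890]); }


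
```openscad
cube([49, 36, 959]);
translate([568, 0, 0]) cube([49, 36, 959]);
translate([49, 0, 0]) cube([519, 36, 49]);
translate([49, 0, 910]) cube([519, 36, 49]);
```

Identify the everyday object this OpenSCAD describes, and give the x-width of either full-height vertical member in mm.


A picture frame. The border width is 49 mm.

Four thin pieces enclosing a rectangular opening — a picture frame. The two full-height stiles are 959 mm tall; the top rail sits at z = 910 and is 49 mm tall, so the border above the opening is 959 − 910 = 49 mm, matching the stile x-width.


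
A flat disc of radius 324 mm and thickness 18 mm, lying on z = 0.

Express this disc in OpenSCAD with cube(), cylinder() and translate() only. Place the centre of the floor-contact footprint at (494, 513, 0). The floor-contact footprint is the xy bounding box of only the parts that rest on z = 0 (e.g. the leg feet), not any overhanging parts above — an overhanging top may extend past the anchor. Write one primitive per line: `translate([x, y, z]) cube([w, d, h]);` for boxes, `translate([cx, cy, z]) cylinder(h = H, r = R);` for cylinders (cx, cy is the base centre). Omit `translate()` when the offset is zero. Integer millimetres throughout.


translate([494, 513, 0]) cylinder(h = 18, r = 324);


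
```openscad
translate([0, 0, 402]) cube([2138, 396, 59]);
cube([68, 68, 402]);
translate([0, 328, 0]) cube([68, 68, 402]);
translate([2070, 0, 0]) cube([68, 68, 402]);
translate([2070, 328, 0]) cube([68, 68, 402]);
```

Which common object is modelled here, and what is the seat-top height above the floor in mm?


A bench. The seat-top height is 461 mm.

A long slab on four corner posts — a bench. The slab sits at z = 402 with thickness 59, so the top is 402 + 59 = 461 mm.


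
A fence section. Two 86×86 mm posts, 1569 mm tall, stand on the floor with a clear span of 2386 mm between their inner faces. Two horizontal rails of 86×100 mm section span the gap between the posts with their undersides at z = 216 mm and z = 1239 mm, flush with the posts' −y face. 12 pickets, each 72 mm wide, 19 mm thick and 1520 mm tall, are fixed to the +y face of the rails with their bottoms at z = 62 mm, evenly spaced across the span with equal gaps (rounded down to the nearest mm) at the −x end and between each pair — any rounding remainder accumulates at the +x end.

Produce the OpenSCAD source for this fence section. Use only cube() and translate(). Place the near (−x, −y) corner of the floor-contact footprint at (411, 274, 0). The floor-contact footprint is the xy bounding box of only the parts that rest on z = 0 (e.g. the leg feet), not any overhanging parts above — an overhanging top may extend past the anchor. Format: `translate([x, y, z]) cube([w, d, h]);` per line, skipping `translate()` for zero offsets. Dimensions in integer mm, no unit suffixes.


translate([411, 274, 0]) cube([86, 86, 1569]);
translate([2883, 274, 0]) cube([86, 86, 1569]);
translate([497, 274, 216]) cube([2386, 86, 100]);
translate([497, 274, 1239]) cube([2386, 86, 100]);
translate([614, 360, 62]) cube([72, 19, 1520]);
translate([803, 360, 62]) cube([72, 19, 1520]);
translate([992, 360, 62]) cube([72, 19, 1520]);
translate([1181, 360, 62]) cube([72, 19, 1520]);
translate([1370, 360, 62]) cube([72, 19, 1520]);
translate([1559, 360, 62]) cube([72, 19, 1520]);
translate([1748, 360, 62]) cube([72, 19, 1520]);
translate([1937, 360, 62]) cube([72, 19, 1520]);
translate([2126, 360, 62]) cube([72, 19, 1520]);
translate([2315, 360, 62]) cube([72, 19, 1520]);
translate([2504, 360, 62]) cube([72, 19, 1520]);
translate([2693, 360, 62]) cube([72, 19, 1520]);


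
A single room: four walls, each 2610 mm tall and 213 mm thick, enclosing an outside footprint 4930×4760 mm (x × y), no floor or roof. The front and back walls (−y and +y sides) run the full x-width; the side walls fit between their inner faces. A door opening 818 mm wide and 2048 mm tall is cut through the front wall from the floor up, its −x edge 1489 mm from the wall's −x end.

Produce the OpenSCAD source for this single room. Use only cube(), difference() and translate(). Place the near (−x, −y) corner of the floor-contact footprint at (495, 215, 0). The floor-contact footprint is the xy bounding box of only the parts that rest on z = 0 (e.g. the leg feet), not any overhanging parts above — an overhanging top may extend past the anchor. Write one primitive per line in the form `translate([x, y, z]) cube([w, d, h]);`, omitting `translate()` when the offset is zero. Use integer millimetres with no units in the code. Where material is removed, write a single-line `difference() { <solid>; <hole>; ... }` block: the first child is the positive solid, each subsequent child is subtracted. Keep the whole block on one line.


difference() { translate([495, 215, 0]) cube([4930, 213, 2610]); translate([1984, 215, 0]) cube([818, 213, 2048]); }
translate([495, 4762, 0]) cube([4930, 213, 2610]);
translate([495, 428, 0]) cube([213, 4334, 2610]);
translate([5212, 428, 0]) cube([213, 4334, 2610]);


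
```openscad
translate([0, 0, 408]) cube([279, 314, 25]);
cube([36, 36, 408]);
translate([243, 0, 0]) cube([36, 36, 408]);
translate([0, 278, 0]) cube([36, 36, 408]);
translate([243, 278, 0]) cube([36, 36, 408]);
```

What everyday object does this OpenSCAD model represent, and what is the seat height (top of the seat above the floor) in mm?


A stool. The seat height is 433 mm.

A 279×314×25 slab at z = 408 on four corner posts — a stool. The seat top is 408 + 25 = 433 mm.


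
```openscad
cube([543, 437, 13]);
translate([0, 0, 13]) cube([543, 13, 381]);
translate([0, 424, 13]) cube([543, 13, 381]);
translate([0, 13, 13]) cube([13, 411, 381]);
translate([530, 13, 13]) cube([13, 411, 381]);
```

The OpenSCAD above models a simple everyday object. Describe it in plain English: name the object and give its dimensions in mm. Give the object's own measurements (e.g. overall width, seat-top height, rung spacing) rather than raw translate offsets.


An open-topped rectangular box: outside dimensions 543×437×394 mm, with a uniform wall and base thickness of 13 mm. The base is a full 543×437 slab on the floor; four walls sit on top of the base. The front and back walls (the −y and +y sides) span the full width; the two side walls fit between them.


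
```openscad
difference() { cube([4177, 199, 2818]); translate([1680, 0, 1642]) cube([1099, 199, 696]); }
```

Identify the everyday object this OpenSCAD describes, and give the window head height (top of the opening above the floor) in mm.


A wall with a window opening. The window head height is 2338 mm.

A wall with a rectangular opening subtracted — a window. Sill at z = 1642, opening 696 mm tall, so the head is at 1642 + 696 = 2338 mm.


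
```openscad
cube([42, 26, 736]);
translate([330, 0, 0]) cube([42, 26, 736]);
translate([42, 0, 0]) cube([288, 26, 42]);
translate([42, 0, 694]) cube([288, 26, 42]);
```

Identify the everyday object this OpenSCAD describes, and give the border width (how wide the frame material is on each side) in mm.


A picture frame. The border width is 42 mm.

Four thin pieces enclosing a rectangular opening — a picture frame. The two full-height stiles are 736 mm tall; the top rail sits at z = 694 and is 42 mm tall, so the border above the opening is 736 − 694 = 42 mm, matching the stile x-width.


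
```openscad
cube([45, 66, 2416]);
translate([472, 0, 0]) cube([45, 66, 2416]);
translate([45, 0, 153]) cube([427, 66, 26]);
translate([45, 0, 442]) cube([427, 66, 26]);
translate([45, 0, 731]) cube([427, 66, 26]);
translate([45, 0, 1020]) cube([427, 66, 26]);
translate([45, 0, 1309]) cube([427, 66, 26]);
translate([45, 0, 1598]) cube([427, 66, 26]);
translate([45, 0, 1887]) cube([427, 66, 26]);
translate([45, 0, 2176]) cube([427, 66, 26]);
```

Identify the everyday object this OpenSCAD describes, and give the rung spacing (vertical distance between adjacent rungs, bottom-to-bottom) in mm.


A ladder. The rung spacing is 289 mm.

Two tall 45×66 posts with 8 short bars between them — a ladder. Adjacent rungs sit at z = 153 and z = 442, so the spacing is 442 − 153 = 289 mm.


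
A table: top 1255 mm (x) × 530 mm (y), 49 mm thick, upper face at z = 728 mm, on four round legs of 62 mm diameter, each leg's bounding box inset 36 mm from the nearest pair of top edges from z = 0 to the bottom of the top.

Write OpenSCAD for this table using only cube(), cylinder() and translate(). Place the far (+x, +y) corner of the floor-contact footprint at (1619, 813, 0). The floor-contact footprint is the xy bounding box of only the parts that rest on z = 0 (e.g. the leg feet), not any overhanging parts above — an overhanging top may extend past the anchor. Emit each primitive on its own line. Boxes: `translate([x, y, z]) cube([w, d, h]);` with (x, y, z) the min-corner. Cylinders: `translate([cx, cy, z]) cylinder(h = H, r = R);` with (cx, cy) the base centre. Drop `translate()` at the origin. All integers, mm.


// leg_h = 728 - 49 = 679
translate([400, 319, 679]) cube([1255, 530, 49]);
translate([467, 386, 0]) cylinder(h = 679, r = 31);
translate([1588, 386, 0]) cylinder(h = 679, r = 31);
translate([467, 782, 0]) cylinder(h = 679, r = 31);
translate([1588, 782, 0]) cylinder(h = 679, r = 31);


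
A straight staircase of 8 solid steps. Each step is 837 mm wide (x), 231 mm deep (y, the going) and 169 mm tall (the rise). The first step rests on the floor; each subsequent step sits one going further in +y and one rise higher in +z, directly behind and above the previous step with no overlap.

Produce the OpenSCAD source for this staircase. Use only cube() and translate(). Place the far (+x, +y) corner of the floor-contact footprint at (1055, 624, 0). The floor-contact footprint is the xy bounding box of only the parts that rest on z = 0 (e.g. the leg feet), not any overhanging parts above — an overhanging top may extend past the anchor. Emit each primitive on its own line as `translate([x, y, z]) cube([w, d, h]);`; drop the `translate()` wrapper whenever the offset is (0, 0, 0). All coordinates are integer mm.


translate([218, 393, 0]) cube([837, 231, 169]);
translate([218, 624, 169]) cube([837, 231, 169]);
translate([218, 855, 338]) cube([837, 231, 169]);
translate([218, 1086, 507]) cube([837, 231, 169]);
translate([218, 1317, 676]) cube([837, 231, 169]);
translate([218, 1548, 845]) cube([837, 231, 169]);
translate([218, 1779, 1014]) cube([837, 231, 169]);
translate([218, 2010, 1183]) cube([837, 231, 169]);


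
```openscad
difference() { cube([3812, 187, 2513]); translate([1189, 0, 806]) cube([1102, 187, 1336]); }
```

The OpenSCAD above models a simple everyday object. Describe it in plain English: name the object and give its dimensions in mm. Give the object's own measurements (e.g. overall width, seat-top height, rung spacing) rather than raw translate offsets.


A wall 3812 mm long (x), 187 mm thick (y), 2513 mm tall, with a rectangular window opening cut through it. The opening is 1102 mm wide and 1336 mm tall; its sill is at z = 806 mm and its near (−x) edge is 1189 mm from the wall's −x end. The opening passes through the full wall thickness.


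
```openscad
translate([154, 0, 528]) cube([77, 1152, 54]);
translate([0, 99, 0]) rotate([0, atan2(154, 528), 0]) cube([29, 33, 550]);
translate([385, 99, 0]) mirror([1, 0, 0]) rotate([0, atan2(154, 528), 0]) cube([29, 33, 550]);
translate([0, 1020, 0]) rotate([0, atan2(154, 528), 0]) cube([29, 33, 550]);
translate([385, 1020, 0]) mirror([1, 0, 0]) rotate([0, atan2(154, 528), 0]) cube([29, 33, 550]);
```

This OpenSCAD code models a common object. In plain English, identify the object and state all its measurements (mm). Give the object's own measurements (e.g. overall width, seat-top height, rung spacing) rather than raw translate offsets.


A sawhorse. A 77×1152×54 mm beam (x, y, z) sits on two A-frame leg pairs. Each pair is two raked legs of 29×33 mm section (33 mm along y) splaying symmetrically in x. Each leg rises 528 mm vertically over 154 mm of horizontal reach and is 550 mm long along its own axis. Every leg's outer bottom edge rests on the floor and its outer top edge meets a bottom edge of the beam — the left legs (tilting toward +x) meet the beam's −x bottom edge, the right legs (their mirror images, tilting toward −x) meet its +x bottom edge — so the leg tops tuck under the beam, the beam's underside is 528 mm above the floor, and the feet are 385 mm apart outside-to-outside with the beam centred between them. The two leg pairs are set in 99 mm from either end of the beam.


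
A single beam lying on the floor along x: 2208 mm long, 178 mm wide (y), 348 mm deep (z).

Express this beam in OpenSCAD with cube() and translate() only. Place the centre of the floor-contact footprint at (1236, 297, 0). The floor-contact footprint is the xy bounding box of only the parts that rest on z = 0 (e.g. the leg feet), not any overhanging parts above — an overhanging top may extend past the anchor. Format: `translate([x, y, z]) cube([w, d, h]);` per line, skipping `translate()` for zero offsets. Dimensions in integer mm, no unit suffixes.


translate([132, 208, 0]) cube([2208, 178, 348]);


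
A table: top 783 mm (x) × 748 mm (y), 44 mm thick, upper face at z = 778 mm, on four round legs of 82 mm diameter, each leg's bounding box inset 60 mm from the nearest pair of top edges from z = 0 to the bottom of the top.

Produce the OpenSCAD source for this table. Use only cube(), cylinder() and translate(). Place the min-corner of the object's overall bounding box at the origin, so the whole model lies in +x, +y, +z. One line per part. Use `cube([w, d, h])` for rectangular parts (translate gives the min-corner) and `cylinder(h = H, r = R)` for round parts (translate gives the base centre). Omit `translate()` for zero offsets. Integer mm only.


// leg_h = 778 - 44 = 734
translate([0, 0, 734]) cube([783, 748, 44]);
translate([101, 101, 0]) cylinder(h = 734, r = 41);
translate([682, 101, 0]) cylinder(h = 734, r = 41);
translate([101, 647, 0]) cylinder(h = 734, r = 41);
translate([682, 647, 0]) cylinder(h = 734, r = 41);


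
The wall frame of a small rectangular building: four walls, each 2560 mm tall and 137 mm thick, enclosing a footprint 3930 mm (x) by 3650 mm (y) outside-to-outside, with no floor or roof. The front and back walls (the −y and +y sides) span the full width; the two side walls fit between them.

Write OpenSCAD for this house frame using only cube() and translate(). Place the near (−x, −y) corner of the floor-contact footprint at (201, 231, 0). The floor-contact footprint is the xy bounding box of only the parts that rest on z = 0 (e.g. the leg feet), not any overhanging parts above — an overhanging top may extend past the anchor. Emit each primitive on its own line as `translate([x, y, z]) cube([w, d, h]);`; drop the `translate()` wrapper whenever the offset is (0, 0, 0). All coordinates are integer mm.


translate([201, 231, 0]) cube([3930, 137, 2560]);
translate([201, 3744, 0]) cube([3930, 137, 2560]);
translate([201, 368, 0]) cube([137, 3376, 2560]);
translate([3994, 368, 0]) cube([137, 3376, 2560]);


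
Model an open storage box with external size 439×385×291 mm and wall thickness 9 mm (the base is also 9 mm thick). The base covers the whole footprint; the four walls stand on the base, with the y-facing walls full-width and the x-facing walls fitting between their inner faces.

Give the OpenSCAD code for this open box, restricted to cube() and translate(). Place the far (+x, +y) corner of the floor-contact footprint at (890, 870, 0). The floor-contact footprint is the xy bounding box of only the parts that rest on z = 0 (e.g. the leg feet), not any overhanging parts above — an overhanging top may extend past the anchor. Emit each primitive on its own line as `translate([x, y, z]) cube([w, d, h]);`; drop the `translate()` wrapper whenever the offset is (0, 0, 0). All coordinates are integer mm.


translate([451, 485, 0]) cube([439, 385, 9]);
translate([451, 485, 9]) cube([439, 9, 282]);
translate([451, 861, 9]) cube([439, 9, 282]);
translate([451, 494, 9]) cube([9, 367, 282]);
translate([881, 494, 9]) cube([9, 367, 282]);


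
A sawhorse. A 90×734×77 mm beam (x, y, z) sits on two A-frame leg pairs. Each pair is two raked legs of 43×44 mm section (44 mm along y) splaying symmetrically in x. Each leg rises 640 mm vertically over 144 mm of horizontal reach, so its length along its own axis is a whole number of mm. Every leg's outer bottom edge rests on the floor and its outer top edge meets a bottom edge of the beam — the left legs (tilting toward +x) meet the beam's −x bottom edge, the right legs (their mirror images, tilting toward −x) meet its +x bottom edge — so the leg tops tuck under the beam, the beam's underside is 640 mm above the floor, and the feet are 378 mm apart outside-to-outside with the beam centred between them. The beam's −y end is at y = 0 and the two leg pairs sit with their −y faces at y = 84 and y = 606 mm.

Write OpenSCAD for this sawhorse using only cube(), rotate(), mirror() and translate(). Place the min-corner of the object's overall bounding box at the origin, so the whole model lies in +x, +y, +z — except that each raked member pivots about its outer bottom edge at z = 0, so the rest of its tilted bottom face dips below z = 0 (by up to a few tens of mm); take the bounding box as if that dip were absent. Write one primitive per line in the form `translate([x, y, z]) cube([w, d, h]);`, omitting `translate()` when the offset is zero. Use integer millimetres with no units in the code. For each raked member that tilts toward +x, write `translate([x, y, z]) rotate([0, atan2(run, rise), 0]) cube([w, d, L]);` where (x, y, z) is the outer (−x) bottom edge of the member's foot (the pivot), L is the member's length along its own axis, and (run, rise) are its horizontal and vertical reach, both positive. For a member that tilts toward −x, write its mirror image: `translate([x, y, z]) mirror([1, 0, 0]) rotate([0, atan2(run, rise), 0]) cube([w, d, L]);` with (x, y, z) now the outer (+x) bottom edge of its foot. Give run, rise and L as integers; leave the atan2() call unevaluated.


translate([144, 0, 640]) cube([90, 734, 77]);
translate([0, 84, 0]) rotate([0, atan2(144, 640), 0]) cube([43, 44, 656]);
translate([378, 84, 0]) mirror([1, 0, 0]) rotate([0, atan2(144, 640), 0]) cube([43, 44, 656]);
translate([0, 606, 0]) rotate([0, atan2(144, 640), 0]) cube([43, 44, 656]);
translate([378, 606, 0]) mirror([1, 0, 0]) rotate([0, atan2(144, 640), 0]) cube([43, 44, 656]);


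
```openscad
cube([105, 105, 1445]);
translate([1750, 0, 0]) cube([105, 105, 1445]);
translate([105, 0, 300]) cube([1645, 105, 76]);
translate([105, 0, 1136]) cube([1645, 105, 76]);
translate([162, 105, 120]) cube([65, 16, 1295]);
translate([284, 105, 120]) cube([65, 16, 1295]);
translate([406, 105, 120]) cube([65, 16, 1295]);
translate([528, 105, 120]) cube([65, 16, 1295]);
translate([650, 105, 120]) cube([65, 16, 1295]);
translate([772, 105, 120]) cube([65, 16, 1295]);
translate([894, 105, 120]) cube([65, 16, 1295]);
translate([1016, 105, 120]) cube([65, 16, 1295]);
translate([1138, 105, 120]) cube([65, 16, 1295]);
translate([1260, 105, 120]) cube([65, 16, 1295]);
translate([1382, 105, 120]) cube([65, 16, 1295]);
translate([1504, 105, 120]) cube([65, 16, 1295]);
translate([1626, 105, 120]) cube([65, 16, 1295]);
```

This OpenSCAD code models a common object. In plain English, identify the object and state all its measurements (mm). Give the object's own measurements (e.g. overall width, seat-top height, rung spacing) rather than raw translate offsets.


A fence section. Two 105×105 mm posts, 1445 mm tall, stand on the floor with a clear span of 1645 mm between their inner faces. Two horizontal rails of 105×76 mm section span the gap between the posts with their undersides at z = 300 mm and z = 1136 mm, flush with the posts' −y face. 13 pickets, each 65 mm wide, 16 mm thick and 1295 mm tall, are fixed to the +y face of the rails with their bottoms at z = 120 mm, spaced across the span with a 57 mm gap after the −x post and between neighbouring pickets, with 59 mm left before the +x post.


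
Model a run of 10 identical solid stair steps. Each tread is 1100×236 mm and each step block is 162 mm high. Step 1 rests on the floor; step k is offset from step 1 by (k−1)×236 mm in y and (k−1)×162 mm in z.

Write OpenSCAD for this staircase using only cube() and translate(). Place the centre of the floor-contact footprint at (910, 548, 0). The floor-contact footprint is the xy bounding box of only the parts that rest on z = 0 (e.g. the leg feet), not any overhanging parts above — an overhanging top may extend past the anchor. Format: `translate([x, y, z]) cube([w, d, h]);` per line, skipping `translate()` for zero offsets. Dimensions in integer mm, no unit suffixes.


translate([360, 430, 0]) cube([1100, 236, 162]);
translate([360, 666, 162]) cube([1100, 236, 162]);
translate([360, 902, 324]) cube([1100, 236, 162]);
translate([360, 1138, 486]) cube([1100, 236, 162]);
translate([360, 1374, 648]) cube([1100, 236, 162]);
translate([360, 1610, 810]) cube([1100, 236, 162]);
translate([360, 1846, 972]) cube([1100, 236, 162]);
translate([360, 2082, 1134]) cube([1100, 236, 162]);
translate([360, 2318, 1296]) cube([1100, 236, 162]);
translate([360, 2554, 1458]) cube([1100, 236, 162]);


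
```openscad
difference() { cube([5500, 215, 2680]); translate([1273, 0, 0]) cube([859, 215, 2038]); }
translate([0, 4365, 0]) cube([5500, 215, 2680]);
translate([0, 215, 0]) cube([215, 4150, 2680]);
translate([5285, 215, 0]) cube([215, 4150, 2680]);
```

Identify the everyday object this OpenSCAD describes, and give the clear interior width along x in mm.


A single room. The interior width is 5070 mm.

Four walls enclosing a rectangle with a door in the front wall — a room. Outside width 5500 minus two 215 mm walls gives 5070 mm.


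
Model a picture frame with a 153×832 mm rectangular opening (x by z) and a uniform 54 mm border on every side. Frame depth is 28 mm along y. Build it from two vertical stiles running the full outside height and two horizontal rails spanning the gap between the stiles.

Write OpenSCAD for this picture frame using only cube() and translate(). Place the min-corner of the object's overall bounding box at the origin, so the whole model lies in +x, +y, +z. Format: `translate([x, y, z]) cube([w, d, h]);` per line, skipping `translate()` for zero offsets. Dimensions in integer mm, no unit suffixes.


cube([54, 28, 940]);
translate([207, 0, 0]) cube([54, 28, 940]);
translate([54, 0, 0]) cube([153, 28, 54]);
translate([54, 0, 886]) cube([153, 28, 54]);


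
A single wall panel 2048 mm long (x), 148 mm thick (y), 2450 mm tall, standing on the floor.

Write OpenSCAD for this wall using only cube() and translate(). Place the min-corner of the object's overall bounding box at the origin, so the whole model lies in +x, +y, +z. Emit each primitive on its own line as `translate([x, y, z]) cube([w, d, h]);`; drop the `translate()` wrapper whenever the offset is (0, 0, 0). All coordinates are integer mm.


cube([2048, 148, 2450]);


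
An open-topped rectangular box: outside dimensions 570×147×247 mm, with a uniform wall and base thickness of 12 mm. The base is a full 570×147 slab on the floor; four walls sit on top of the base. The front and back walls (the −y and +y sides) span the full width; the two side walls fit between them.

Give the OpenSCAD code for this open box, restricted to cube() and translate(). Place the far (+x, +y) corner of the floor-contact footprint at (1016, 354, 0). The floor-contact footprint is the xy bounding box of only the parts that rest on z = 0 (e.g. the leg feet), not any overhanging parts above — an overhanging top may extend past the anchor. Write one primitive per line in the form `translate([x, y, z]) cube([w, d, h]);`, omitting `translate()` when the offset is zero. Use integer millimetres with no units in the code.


translate([446, 207, 0]) cube([570, 147, 12]);
translate([446, 207, 12]) cube([570, 12, 235]);
translate([446, 342, 12]) cube([570, 12, 235]);
translate([446, 219, 12]) cube([12, 123, 235]);
translate([1004, 219, 12]) cube([12, 123, 235]);


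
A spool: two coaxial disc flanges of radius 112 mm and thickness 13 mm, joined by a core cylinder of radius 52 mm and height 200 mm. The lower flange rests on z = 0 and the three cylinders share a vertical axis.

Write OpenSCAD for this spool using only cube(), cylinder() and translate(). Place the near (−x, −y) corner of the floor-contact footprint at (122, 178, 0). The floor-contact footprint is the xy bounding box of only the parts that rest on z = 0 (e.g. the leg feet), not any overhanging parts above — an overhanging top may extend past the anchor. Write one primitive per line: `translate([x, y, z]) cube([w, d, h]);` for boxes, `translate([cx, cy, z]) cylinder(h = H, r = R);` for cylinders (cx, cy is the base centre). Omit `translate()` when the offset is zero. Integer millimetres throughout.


translate([234, 290, 0]) cylinder(h = 13, r = 112);
translate([234, 290, 13]) cylinder(h = 200, r = 52);
translate([234, 290, 213]) cylinder(h = 13, r = 112);


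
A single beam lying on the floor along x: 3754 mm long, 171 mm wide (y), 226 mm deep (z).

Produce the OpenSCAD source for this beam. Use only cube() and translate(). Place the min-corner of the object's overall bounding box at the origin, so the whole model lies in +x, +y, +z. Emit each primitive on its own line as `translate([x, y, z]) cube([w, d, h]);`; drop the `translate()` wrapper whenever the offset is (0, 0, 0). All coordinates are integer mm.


cube([3754, 171, 226]);


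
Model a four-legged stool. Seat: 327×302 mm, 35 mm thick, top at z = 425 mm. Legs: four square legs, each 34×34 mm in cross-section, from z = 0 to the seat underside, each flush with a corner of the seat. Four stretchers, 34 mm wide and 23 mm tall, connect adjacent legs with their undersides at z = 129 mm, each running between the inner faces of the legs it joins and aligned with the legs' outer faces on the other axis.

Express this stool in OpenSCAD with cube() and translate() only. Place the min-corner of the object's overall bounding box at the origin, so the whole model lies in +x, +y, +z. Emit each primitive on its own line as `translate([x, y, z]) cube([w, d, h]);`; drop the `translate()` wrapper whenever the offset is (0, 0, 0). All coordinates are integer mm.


translate([0, 0, 390]) cube([327, 302, 35]);
cube([34, 34, 390]);
translate([293, 0, 0]) cube([34, 34, 390]);
translate([0, 268, 0]) cube([34, 34, 390]);
translate([293, 268, 0]) cube([34, 34, 390]);
translate([34, 0, 129]) cube([259, 34, 23]);
translate([34, 268, 129]) cube([259, 34, 23]);
translate([0, 34, 129]) cube([34, 234, 23]);
translate([293, 34, 129]) cube([34, 234, 23]);
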